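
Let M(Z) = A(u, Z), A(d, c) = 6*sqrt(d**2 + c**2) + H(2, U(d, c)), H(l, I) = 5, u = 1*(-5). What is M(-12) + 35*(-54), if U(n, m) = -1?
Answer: -1807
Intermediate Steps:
u = -5
A(d, c) = 5 + 6*sqrt(c**2 + d**2) (A(d, c) = 6*sqrt(d**2 + c**2) + 5 = 6*sqrt(c**2 + d**2) + 5 = 5 + 6*sqrt(c**2 + d**2))
M(Z) = 5 + 6*sqrt(25 + Z**2) (M(Z) = 5 + 6*sqrt(Z**2 + (-5)**2) = 5 + 6*sqrt(Z**2 + 25) = 5 + 6*sqrt(25 + Z**2))
M(-12) + 35*(-54) = (5 + 6*sqrt(25 + (-12)**2)) + 35*(-54) = (5 + 6*sqrt(25 + 144)) - 1890 = (5 + 6*sqrt(169)) - 1890 = (5 + 6*13) - 1890 = (5 + 78) - 1890 = 83 - 1890 = -1807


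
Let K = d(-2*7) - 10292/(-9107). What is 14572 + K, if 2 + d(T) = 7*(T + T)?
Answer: 130914310/9107 ≈ 14375.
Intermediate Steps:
d(T) = -2 + 14*T (d(T) = -2 + 7*(T + T) = -2 + 7*(2*T) = -2 + 14*T)
K = -1792894/9107 (K = (-2 + 14*(-2*7)) - 10292/(-9107) = (-2 + 14*(-14)) - 10292*(-1)/9107 = (-2 - 196) - 1*(-10292/9107) = -198 + 10292/9107 = -1792894/9107 ≈ -196.87)
14572 + K = 14572 - 1792894/9107 = 130914310/9107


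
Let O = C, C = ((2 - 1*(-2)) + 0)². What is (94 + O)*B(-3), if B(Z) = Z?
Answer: -330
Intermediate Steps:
C = 16 (C = ((2 + 2) + 0)² = (4 + 0)² = 4² = 16)
O = 16
(94 + O)*B(-3) = (94 + 16)*(-3) = 110*(-3) = -330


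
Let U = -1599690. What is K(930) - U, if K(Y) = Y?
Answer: 1600620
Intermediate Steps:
K(930) - U = 930 - 1*(-1599690) = 930 + 1599690 = 1600620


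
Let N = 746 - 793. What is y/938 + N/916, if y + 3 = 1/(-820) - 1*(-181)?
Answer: 24386981/176137640 ≈ 0.13845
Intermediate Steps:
N = -47
y = 145959/820 (y = -3 + (1/(-820) - 1*(-181)) = -3 + (-1/820 + 181) = -3 + 148419/820 = 145959/820 ≈ 178.00)
y/938 + N/916 = (145959/820)/938 - 47/916 = (145959/820)*(1/938) - 47*1/916 = 145959/769160 - 47/916 = 24386981/176137640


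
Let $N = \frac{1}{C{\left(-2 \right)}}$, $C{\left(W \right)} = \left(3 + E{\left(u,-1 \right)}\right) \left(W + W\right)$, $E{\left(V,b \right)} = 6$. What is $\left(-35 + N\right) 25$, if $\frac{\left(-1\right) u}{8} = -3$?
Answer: $- \frac{31525}{36} \approx -875.69$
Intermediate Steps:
$u = 24$ ($u = \left(-8\right) \left(-3\right) = 24$)
$C{\left(W \right)} = 18 W$ ($C{\left(W \right)} = \left(3 + 6\right) \left(W + W\right) = 9 \cdot 2 W = 18 W$)
$N = - \frac{1}{36}$ ($N = \frac{1}{18 \left(-2\right)} = \frac{1}{-36} = - \frac{1}{36} \approx -0.027778$)
$\left(-35 + N\right) 25 = \left(-35 - \frac{1}{36}\right) 25 = \left(- \frac{1261}{36}\right) 25 = - \frac{31525}{36}$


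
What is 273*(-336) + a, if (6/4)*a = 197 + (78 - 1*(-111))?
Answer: -274412/3 ≈ -91471.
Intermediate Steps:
a = 772/3 (a = 2*(197 + (78 - 1*(-111)))/3 = 2*(197 + (78 + 111))/3 = 2*(197 + 189)/3 = (2/3)*386 = 772/3 ≈ 257.33)
273*(-336) + a = 273*(-336) + 772/3 = -91728 + 772/3 = -274412/3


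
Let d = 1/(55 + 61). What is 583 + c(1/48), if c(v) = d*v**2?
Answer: 155814913/267264 ≈ 583.00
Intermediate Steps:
d = 1/116 ≈ 0.0086207
c(v) = v**2/116
583 + c(1/48) = 583 + (1/48)**2/116 = 583 + (1/116)*(1/2304) = 583 + 1/267264 = 155814913/267264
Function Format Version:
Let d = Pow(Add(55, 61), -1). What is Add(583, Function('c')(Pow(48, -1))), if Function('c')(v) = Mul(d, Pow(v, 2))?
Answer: Rational(155814913, 267264) ≈ 583.00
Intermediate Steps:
d = Rational(1, 116) (d = Pow(116, -1) = Rational(1, 116) ≈ 0.0086207)
Function('c')(v) = Mul(Rational(1, 116), Pow(v, 2))
Add(583, Function('c')(Pow(48, -1))) = Add(583, Mul(Rational(1, 116), Pow(Pow(48, -1), 2))) = Add(583, Mul(Rational(1, 116), Pow(Rational(1, 48), 2))) = Add(583, Mul(Rational(1, 116), Rational(1, 2304))) = Add(583, Rational(1, 267264)) = Rational(155814913, 267264)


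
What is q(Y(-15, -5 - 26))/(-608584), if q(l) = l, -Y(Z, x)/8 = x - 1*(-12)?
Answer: -19/76073 ≈ -0.00024976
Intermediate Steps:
Y(Z, x) = -96 - 8*x (Y(Z, x) = -8*(x - 1*(-12)) = -8*(x + 12) = -8*(12 + x) = -96 - 8*x)
q(Y(-15, -5 - 26))/(-608584) = (-96 - 8*(-5 - 26))/(-608584) = (-96 - 8*(-31))*(-1/608584) = (-96 + 248)*(-1/608584) = 152*(-1/608584) = -19/76073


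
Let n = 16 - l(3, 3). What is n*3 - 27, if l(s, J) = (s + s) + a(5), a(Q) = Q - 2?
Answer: -6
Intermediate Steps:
a(Q) = -2 + Q
l(s, J) = 3 + 2*s (l(s, J) = (s + s) + (-2 + 5) = 2*s + 3 = 3 + 2*s)
n = 7 (n = 16 - (3 + 2*3) = 16 - (3 + 6) = 16 - 1*9 = 16 - 9 = 7)
n*3 - 27 = 7*3 - 27 = 21 - 27 = -6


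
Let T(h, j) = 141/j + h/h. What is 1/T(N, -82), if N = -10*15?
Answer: -82/59 ≈ -1.3898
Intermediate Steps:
N = -150
T(h, j) = 1 + 141/j (T(h, j) = 141/j + 1 = 1 + 141/j)
1/T(N, -82) = 1/((141 - 82)/(-82)) = 1/(-1/82*59) = 1/(-59/82) = -82/59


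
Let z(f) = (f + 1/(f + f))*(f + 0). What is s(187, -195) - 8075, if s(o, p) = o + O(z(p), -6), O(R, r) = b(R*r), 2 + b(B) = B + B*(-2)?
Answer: 220263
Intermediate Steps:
b(B) = -2 - B (b(B) = -2 + (B + B*(-2)) = -2 + (B - 2*B) = -2 - B)
z(f) = f*(f + 1/(2*f)) (z(f) = (f + 1/(2*f))*f = f*(f + 1/(2*f)))
O(R, r) = -2 - R*r
s(o, p) = 1 + o + 6*p**2 (s(o, p) = o + (-2 - 1*(1/2 + p**2)*(-6)) = o + (-2 + (3 + 6*p**2)) = o + (1 + 6*p**2) = 1 + o + 6*p**2)
s(187, -195) - 8075 = (1 + 187 + 6*(-195)**2) - 8075 = (1 + 187 + 6*38025) - 8075 = (1 + 187 + 228150) - 8075 = 228338 - 8075 = 220263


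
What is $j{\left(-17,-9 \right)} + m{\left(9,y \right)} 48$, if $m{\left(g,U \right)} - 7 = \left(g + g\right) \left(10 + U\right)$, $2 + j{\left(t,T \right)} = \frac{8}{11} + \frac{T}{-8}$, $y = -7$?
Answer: $\frac{257651}{88} \approx 2927.9$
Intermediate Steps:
$j{\left(t,T \right)} = - \frac{14}{11} - \frac{T}{8}$ ($j{\left(t,T \right)} = -2 + \left(\frac{8}{11} + \frac{T}{-8}\right) = -2 + \left(8 \cdot \frac{1}{11} + T \left(- \frac{1}{8}\right)\right) = -2 - \left(- \frac{8}{11} + \frac{T}{8}\right) = - \frac{14}{11} - \frac{T}{8}$)
$m{\left(g,U \right)} = 7 + 2 g \left(10 + U\right)$ ($m{\left(g,U \right)} = 7 + \left(g + g\right) \left(10 + U\right) = 7 + 2 g \left(10 + U\right)$)
$j{\left(-17,-9 \right)} + m{\left(9,y \right)} 48 = \left(- \frac{14}{11} - - \frac{9}{8}\right) + \left(7 + 20 \cdot 9 + 2 \left(-7\right) 9\right) 48 = \left(- \frac{14}{11} + \frac{9}{8}\right) + \left(7 + 180 - 126\right) 48 = - \frac{13}{88} + 61 \cdot 48 = - \frac{13}{88} + 2928 = \frac{257651}{88}$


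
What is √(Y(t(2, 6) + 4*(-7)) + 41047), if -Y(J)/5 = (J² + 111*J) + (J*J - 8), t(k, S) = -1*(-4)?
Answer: √48647 ≈ 220.56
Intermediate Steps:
t(k, S) = 4
Y(J) = 40 - 555*J - 10*J² (Y(J) = -5*((J² + 111*J) + (J*J - 8)) = -5*((J² + 111*J) + (J² - 8)) = -5*((J² + 111*J) + (-8 + J²)) = -5*(-8 + 2*J² + 111*J) = 40 - 555*J - 10*J²)
√(Y(t(2, 6) + 4*(-7)) + 41047) = √((40 - 555*(4 + 4*(-7)) - 10*(4 + 4*(-7))²) + 41047) = √((40 - 555*(4 - 28) - 10*(4 - 28)²) + 41047) = √((40 - 555*(-24) - 10*(-24)²) + 41047) = √((40 + 13320 - 10*576) + 41047) = √((40 + 13320 - 5760) + 41047) = √(7600 + 41047) = √48647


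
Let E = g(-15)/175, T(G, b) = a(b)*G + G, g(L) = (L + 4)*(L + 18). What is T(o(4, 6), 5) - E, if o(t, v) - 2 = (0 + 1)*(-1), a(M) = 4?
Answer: 908/175 ≈ 5.1886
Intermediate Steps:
g(L) = (4 + L)*(18 + L)
o(t, v) = 1 (o(t, v) = 2 + (0 + 1)*(-1) = 2 + 1*(-1) = 2 - 1 = 1)
T(G, b) = 5*G (T(G, b) = 4*G + G = 5*G)
E = -33/175 (E = (72 + (-15)² + 22*(-15))/175 = (72 + 225 - 330)*(1/175) = -33*1/175 = -33/175 ≈ -0.18857)
T(o(4, 6), 5) - E = 5*1 - 1*(-33/175) = 5 + 33/175 = 908/175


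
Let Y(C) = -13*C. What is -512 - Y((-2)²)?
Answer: -460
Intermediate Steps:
-512 - Y((-2)²) = -512 - (-13)*(-2)² = -512 - (-13)*4 = -512 - 1*(-52) = -512 + 52 = -460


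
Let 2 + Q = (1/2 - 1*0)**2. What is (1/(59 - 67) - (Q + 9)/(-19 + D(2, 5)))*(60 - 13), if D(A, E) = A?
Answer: 1927/136 ≈ 14.169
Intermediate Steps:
Q = -7/4 (Q = -2 + (1/2 - 1*0)**2 = -2 + (1*(1/2) + 0)**2 = -2 + (1/2 + 0)**2 = -2 + (1/2)**2 = -2 + 1/4 = -7/4 ≈ -1.7500)
(1/(59 - 67) - (Q + 9)/(-19 + D(2, 5)))*(60 - 13) = (1/(59 - 67) - (-7/4 + 9)/(-19 + 2))*(60 - 13) = (1/(-8) - 29/(4*(-17)))*47 = (-1/8 - 29*(-1)/(4*17))*47 = (-1/8 - 1*(-29/68))*47 = (-1/8 + 29/68)*47 = (41/136)*47 = 1927/136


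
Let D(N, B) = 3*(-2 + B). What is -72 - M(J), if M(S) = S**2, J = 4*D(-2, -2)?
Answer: -2376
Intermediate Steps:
D(N, B) = -6 + 3*B
J = -48 (J = 4*(-6 + 3*(-2)) = 4*(-6 - 6) = 4*(-12) = -48)
-72 - M(J) = -72 - 1*(-48)**2 = -72 - 1*2304 = -72 - 2304 = -2376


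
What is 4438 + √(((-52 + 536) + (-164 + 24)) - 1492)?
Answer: 4438 + 2*I*√287 ≈ 4438.0 + 33.882*I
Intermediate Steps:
4438 + √(((-52 + 536) + (-164 + 24)) - 1492) = 4438 + √((484 - 140) - 1492) = 4438 + √(344 - 1492) = 4438 + √(-1148) = 4438 + 2*I*√287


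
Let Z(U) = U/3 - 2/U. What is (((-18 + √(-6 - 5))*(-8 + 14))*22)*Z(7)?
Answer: -34056/7 + 1892*I*√11/7 ≈ -4865.1 + 896.44*I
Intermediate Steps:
Z(U) = -2/U + U/3 (Z(U) = U*(⅓) - 2/U = U/3 - 2/U = -2/U + U/3)
(((-18 + √(-6 - 5))*(-8 + 14))*22)*Z(7) = (((-18 + √(-6 - 5))*(-8 + 14))*22)*(-2/7 + (⅓)*7) = (((-18 + √(-11))*6)*22)*(-2*⅐ + 7/3) = (((-18 + I*√11)*6)*22)*(-2/7 + 7/3) = ((-108 + 6*I*√11)*22)*(43/21) = (-2376 + 132*I*√11)*(43/21) = -34056/7 + 1892*I*√11/7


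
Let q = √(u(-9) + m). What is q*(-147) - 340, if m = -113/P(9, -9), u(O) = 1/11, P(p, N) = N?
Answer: -340 - 98*√3443/11 ≈ -862.76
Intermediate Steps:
u(O) = 1/11
m = 113/9 (m = -113/(-9) = -113*(-⅑) = 113/9 ≈ 12.556)
q = 2*√3443/33 (q = √(1/11 + 113/9) = √(1252/99) = 2*√3443/33 ≈ 3.5562)
q*(-147) - 340 = (2*√3443/33)*(-147) - 340 = -98*√3443/11 - 340 = -340 - 98*√3443/11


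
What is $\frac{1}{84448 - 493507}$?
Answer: $- \frac{1}{409059} \approx -2.4446 \cdot 10^{-6}$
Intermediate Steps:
$\frac{1}{84448 - 493507} = \frac{1}{-409059} = - \frac{1}{409059}$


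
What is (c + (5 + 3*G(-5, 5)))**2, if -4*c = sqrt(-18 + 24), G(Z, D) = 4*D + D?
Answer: (320 - sqrt(6))**2/16 ≈ 6302.4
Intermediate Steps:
G(Z, D) = 5*D
c = -sqrt(6)/4 (c = -sqrt(-18 + 24)/4 = -sqrt(6)/4 ≈ -0.61237)
(c + (5 + 3*G(-5, 5)))**2 = (-sqrt(6)/4 + (5 + 3*(5*5)))**2 = (-sqrt(6)/4 + (5 + 3*25))**2 = (-sqrt(6)/4 + (5 + 75))**2 = (-sqrt(6)/4 + 80)**2 = (80 - sqrt(6)/4)**2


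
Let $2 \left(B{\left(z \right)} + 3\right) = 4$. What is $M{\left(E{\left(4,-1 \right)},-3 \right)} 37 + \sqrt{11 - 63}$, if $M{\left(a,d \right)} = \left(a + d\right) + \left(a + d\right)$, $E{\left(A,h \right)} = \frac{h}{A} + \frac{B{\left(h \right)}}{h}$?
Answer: $- \frac{333}{2} + 2 i \sqrt{13} \approx -166.5 + 7.2111 i$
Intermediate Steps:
$B{\left(z \right)} = -1$ ($B{\left(z \right)} = -3 + \frac{1}{2} \cdot 4 = -3 + 2 = -1$)
$E{\left(A,h \right)} = - \frac{1}{h} + \frac{h}{A}$ ($E{\left(A,h \right)} = \frac{h}{A} - \frac{1}{h} = - \frac{1}{h} + \frac{h}{A}$)
$M{\left(a,d \right)} = 2 a + 2 d$
$M{\left(E{\left(4,-1 \right)},-3 \right)} 37 + \sqrt{11 - 63} = \left(2 \left(- \frac{1}{-1} - \frac{1}{4}\right) + 2 \left(-3\right)\right) 37 + \sqrt{11 - 63} = \left(2 \left(\left(-1\right) \left(-1\right) - \frac{1}{4}\right) - 6\right) 37 + \sqrt{-52} = \left(2 \left(1 - \frac{1}{4}\right) - 6\right) 37 + 2 i \sqrt{13} = \left(2 \cdot \frac{3}{4} - 6\right) 37 + 2 i \sqrt{13} = \left(\frac{3}{2} - 6\right) 37 + 2 i \sqrt{13} = \left(- \frac{9}{2}\right) 37 + 2 i \sqrt{13} = - \frac{333}{2} + 2 i \sqrt{13}$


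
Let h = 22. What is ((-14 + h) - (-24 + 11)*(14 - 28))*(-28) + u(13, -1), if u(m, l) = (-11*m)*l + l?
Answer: 5014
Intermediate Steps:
u(m, l) = l - 11*l*m (u(m, l) = -11*l*m + l = l - 11*l*m)
((-14 + h) - (-24 + 11)*(14 - 28))*(-28) + u(13, -1) = ((-14 + 22) - (-24 + 11)*(14 - 28))*(-28) - (1 - 11*13) = (8 - (-13)*(-14))*(-28) - (1 - 143) = (8 - 1*182)*(-28) - 1*(-142) = (8 - 182)*(-28) + 142 = -174*(-28) + 142 = 4872 + 142 = 5014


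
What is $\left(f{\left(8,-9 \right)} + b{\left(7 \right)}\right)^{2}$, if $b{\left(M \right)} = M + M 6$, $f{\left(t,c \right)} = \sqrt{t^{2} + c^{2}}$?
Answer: $\left(49 + \sqrt{145}\right)^{2} \approx 3726.1$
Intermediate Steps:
$f{\left(t,c \right)} = \sqrt{c^{2} + t^{2}}$
$b{\left(M \right)} = 7 M$ ($b{\left(M \right)} = M + 6 M = 7 M$)
$\left(f{\left(8,-9 \right)} + b{\left(7 \right)}\right)^{2} = \left(\sqrt{\left(-9\right)^{2} + 8^{2}} + 7 \cdot 7\right)^{2} = \left(\sqrt{81 + 64} + 49\right)^{2} = \left(\sqrt{145} + 49\right)^{2} = \left(49 + \sqrt{145}\right)^{2}$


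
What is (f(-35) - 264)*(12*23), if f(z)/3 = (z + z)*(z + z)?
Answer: 3984336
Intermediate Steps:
f(z) = 12*z² (f(z) = 3*((z + z)*(z + z)) = 3*((2*z)*(2*z)) = 3*(4*z²) = 12*z²)
(f(-35) - 264)*(12*23) = (12*(-35)² - 264)*(12*23) = (12*1225 - 264)*276 = (14700 - 264)*276 = 14436*276 = 3984336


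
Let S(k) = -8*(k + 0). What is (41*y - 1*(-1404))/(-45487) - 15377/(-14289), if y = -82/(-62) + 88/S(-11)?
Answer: 21018966005/20148876033 ≈ 1.0432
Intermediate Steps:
S(k) = -8*k
y = 72/31 (y = -82/(-62) + 88/((-8*(-11))) = -82*(-1/62) + 88/88 = 41/31 + 88*(1/88) = 41/31 + 1 = 72/31 ≈ 2.3226)
(41*y - 1*(-1404))/(-45487) - 15377/(-14289) = (41*(72/31) - 1*(-1404))/(-45487) - 15377/(-14289) = (2952/31 + 1404)*(-1/45487) - 15377*(-1/14289) = (46476/31)*(-1/45487) + 15377/14289 = -46476/1410097 + 15377/14289 = 21018966005/20148876033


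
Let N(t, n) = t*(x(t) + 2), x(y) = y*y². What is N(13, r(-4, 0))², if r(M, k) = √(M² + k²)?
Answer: 817216569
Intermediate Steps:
x(y) = y³
N(t, n) = t*(2 + t³) (N(t, n) = t*(t³ + 2) = t*(2 + t³))
N(13, r(-4, 0))² = (13*(2 + 13³))² = (13*(2 + 2197))² = (13*2199)² = 28587² = 817216569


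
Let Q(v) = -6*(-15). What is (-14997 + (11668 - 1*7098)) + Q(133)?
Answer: -10337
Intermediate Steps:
Q(v) = 90
(-14997 + (11668 - 1*7098)) + Q(133) = (-14997 + (11668 - 1*7098)) + 90 = (-14997 + (11668 - 7098)) + 90 = (-14997 + 4570) + 90 = -10427 + 90 = -10337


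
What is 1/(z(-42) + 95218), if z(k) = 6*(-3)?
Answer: 1/95200 ≈ 1.0504e-5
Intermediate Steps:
z(k) = -18
1/(z(-42) + 95218) = 1/(-18 + 95218) = 1/95200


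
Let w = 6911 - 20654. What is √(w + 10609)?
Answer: I*√3134 ≈ 55.982*I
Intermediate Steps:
w = -13743
√(w + 10609) = √(-13743 + 10609) = √(-3134) = I*√3134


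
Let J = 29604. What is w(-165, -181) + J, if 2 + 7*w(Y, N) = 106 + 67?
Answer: 207399/7 ≈ 29628.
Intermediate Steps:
w(Y, N) = 171/7 (w(Y, N) = -2/7 + (106 + 67)/7 = -2/7 + (1/7)*173 = -2/7 + 173/7 = 171/7)
w(-165, -181) + J = 171/7 + 29604 = 207399/7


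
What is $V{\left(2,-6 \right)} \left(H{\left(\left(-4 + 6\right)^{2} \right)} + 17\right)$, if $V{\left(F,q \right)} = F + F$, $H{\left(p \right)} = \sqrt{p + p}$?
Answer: $68 + 8 \sqrt{2} \approx 79.314$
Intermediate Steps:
$H{\left(p \right)} = \sqrt{2} \sqrt{p}$ ($H{\left(p \right)} = \sqrt{2 p} = \sqrt{2} \sqrt{p}$)
$V{\left(F,q \right)} = 2 F$
$V{\left(2,-6 \right)} \left(H{\left(\left(-4 + 6\right)^{2} \right)} + 17\right) = 2 \cdot 2 \left(\sqrt{2} \sqrt{\left(-4 + 6\right)^{2}} + 17\right) = 4 \left(\sqrt{2} \sqrt{2^{2}} + 17\right) = 4 \left(\sqrt{2} \sqrt{4} + 17\right) = 4 \left(\sqrt{2} \cdot 2 + 17\right) = 4 \left(2 \sqrt{2} + 17\right) = 4 \left(17 + 2 \sqrt{2}\right) = 68 + 8 \sqrt{2}$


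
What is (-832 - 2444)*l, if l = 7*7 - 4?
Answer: -147420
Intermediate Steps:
l = 45 (l = 49 - 4 = 45)
(-832 - 2444)*l = (-832 - 2444)*45 = -3276*45 = -147420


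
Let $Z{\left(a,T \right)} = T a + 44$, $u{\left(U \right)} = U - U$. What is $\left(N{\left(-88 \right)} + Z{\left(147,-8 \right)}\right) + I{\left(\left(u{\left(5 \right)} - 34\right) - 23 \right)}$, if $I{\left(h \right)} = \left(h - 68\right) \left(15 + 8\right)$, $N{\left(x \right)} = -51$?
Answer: $-4058$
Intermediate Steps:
$u{\left(U \right)} = 0$
$Z{\left(a,T \right)} = 44 + T a$
$I{\left(h \right)} = -1564 + 23 h$ ($I{\left(h \right)} = \left(-68 + h\right) 23 = -1564 + 23 h$)
$\left(N{\left(-88 \right)} + Z{\left(147,-8 \right)}\right) + I{\left(\left(u{\left(5 \right)} - 34\right) - 23 \right)} = \left(-51 + \left(44 - 1176\right)\right) - \left(1564 - 23 \left(\left(0 - 34\right) - 23\right)\right) = \left(-51 + \left(44 - 1176\right)\right) - \left(1564 - 23 \left(-34 - 23\right)\right) = \left(-51 - 1132\right) + \left(-1564 + 23 \left(-57\right)\right) = -1183 - 2875 = -4058$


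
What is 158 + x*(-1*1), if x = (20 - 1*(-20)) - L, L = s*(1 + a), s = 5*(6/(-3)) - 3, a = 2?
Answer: 79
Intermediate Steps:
s = -13 (s = 5*(6*(-⅓)) - 3 = 5*(-2) - 3 = -10 - 3 = -13)
L = -39 (L = -13*(1 + 2) = -13*3 = -39)
x = 79 (x = (20 - 1*(-20)) - 1*(-39) = (20 + 20) + 39 = 40 + 39 = 79)
158 + x*(-1*1) = 158 + 79*(-1*1) = 158 + 79*(-1) = 158 - 79 = 79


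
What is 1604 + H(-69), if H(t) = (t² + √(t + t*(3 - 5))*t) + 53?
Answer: 6418 - 69*√69 ≈ 5844.8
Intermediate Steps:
H(t) = 53 + t² + t*√(-t) (H(t) = (t² + √(t + t*(-2))*t) + 53 = (t² + √(t - 2*t)*t) + 53 = (t² + √(-t)*t) + 53 = (t² + t*√(-t)) + 53 = 53 + t² + t*√(-t))
1604 + H(-69) = 1604 + (53 + (-69)² - (-1*(-69))^(3/2)) = 1604 + (53 + 4761 - 69^(3/2)) = 1604 + (53 + 4761 - 69*√69) = 1604 + (4814 - 69*√69) = 6418 - 69*√69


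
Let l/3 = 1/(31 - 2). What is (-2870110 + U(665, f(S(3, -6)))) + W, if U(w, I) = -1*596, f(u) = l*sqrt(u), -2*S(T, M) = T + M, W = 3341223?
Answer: 470517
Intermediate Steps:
l = 3/29 (l = 3/(31 - 2) = 3/29 ≈ 0.10345)
S(T, M) = -M/2 - T/2 (S(T, M) = -(T + M)/2 = -(M + T)/2 = -M/2 - T/2)
f(u) = 3*sqrt(u)/29
U(w, I) = -596
(-2870110 + U(665, f(S(3, -6)))) + W = (-2870110 - 596) + 3341223 = -2870706 + 3341223 = 470517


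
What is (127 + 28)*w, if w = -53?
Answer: -8215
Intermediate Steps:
(127 + 28)*w = (127 + 28)*(-53) = 155*(-53) = -8215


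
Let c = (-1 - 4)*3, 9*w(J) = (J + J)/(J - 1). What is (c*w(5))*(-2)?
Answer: 25/3 ≈ 8.3333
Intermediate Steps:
w(J) = 2*J/(9*(-1 + J)) (w(J) = ((J + J)/(J - 1))/9 = ((2*J)/(-1 + J))/9 = (2*J/(-1 + J))/9 = 2*J/(9*(-1 + J)))
c = -15 (c = -5*3 = -15)
(c*w(5))*(-2) = -10*5/(3*(-1 + 5))*(-2) = -10*5/(3*4)*(-2) = -15*5/18*(-2) = -25/6*(-2) = 25/3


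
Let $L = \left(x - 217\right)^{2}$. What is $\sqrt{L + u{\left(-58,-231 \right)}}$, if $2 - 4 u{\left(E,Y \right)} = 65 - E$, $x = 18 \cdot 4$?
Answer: $\frac{3 \sqrt{9331}}{2} \approx 144.9$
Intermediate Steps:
$x = 72$
$u{\left(E,Y \right)} = - \frac{63}{4} + \frac{E}{4}$ ($u{\left(E,Y \right)} = \frac{1}{2} - \frac{65 - E}{4} = \frac{1}{2} + \left(- \frac{65}{4} + \frac{E}{4}\right) = - \frac{63}{4} + \frac{E}{4}$)
$L = 21025$ ($L = \left(72 - 217\right)^{2} = \left(-145\right)^{2} = 21025$)
$\sqrt{L + u{\left(-58,-231 \right)}} = \sqrt{21025 + \left(- \frac{63}{4} + \frac{1}{4} \left(-58\right)\right)} = \sqrt{21025 - \frac{121}{4}} = \sqrt{\frac{83979}{4}} = \frac{3 \sqrt{9331}}{2}$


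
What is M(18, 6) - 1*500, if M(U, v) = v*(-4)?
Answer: -524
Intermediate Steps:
M(U, v) = -4*v
M(18, 6) - 1*500 = -4*6 - 1*500 = -24 - 500 = -524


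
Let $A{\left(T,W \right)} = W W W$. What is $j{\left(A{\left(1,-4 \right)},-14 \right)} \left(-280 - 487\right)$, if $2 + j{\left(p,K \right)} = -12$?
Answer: $10738$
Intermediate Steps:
$A{\left(T,W \right)} = W^{3}$ ($A{\left(T,W \right)} = W^{2} W = W^{3}$)
$j{\left(p,K \right)} = -14$ ($j{\left(p,K \right)} = -2 - 12 = -14$)
$j{\left(A{\left(1,-4 \right)},-14 \right)} \left(-280 - 487\right) = - 14 \left(-280 - 487\right) = \left(-14\right) \left(-767\right) = 10738$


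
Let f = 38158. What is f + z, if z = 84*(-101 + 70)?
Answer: 35554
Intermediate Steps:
z = -2604 (z = 84*(-31) = -2604)
f + z = 38158 - 2604 = 35554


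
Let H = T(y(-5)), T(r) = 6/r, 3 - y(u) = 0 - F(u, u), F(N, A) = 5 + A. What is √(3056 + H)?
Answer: √3058 ≈ 55.299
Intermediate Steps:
y(u) = 8 + u (y(u) = 3 - (0 - (5 + u)) = 3 - (0 + (-5 - u)) = 3 - (-5 - u) = 3 + (5 + u) = 8 + u)
H = 2 (H = 6/(8 - 5) = 6/3 = 6*(⅓) = 2)
√(3056 + H) = √(3056 + 2) = √3058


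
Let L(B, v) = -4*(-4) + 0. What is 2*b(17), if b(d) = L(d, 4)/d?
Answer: 32/17 ≈ 1.8824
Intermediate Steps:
L(B, v) = 16 (L(B, v) = 16 + 0 = 16)
b(d) = 16/d
2*b(17) = 2*(16/17) = 32/17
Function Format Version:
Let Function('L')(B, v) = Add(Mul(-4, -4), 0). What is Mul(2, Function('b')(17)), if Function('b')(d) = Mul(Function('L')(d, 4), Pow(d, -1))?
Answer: Rational(32, 17) ≈ 1.8824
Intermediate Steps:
Function('L')(B, v) = 16 (Function('L')(B, v) = Add(16, 0) = 16)
Function('b')(d) = Mul(16, Pow(d, -1))
Mul(2, Function('b')(17)) = Mul(2, Mul(16, Pow(17, -1))) = Mul(2, Mul(16, Rational(1, 17))) = Mul(2, Rational(16, 17)) = Rational(32, 17)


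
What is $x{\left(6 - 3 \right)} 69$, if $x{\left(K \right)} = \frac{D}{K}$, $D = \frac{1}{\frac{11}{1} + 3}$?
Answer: $\frac{23}{14} \approx 1.6429$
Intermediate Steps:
$D = \frac{1}{14}$ ($D = \frac{1}{11 \cdot 1 + 3} = \frac{1}{11 + 3} = \frac{1}{14} \approx 0.071429$)
$x{\left(K \right)} = \frac{1}{14 K}$
$x{\left(6 - 3 \right)} 69 = \frac{1}{14 \left(6 - 3\right)} 69 = \frac{1}{14 \cdot 3} \cdot 69 = \frac{1}{14} \cdot \frac{1}{3} \cdot 69 = \frac{1}{42} \cdot 69 = \frac{23}{14}$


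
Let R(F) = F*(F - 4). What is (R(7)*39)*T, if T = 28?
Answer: 22932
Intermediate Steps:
R(F) = F*(-4 + F)
(R(7)*39)*T = ((7*(-4 + 7))*39)*28 = ((7*3)*39)*28 = (21*39)*28 = 819*28 = 22932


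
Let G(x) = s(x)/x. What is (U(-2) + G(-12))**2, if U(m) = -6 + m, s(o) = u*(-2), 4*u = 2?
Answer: 9025/144 ≈ 62.674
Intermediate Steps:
u = 1/2 (u = (1/4)*2 = 1/2 ≈ 0.50000)
s(o) = -1 (s(o) = (1/2)*(-2) = -1)
G(x) = -1/x
(U(-2) + G(-12))**2 = ((-6 - 2) - 1/(-12))**2 = (-8 - 1*(-1/12))**2 = (-8 + 1/12)**2 = (-95/12)**2 = 9025/144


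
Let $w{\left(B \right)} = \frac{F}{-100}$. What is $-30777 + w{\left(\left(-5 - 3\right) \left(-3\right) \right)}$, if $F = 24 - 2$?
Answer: $- \frac{1538861}{50} \approx -30777.0$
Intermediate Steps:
$F = 22$
$w{\left(B \right)} = - \frac{11}{50}$ ($w{\left(B \right)} = \frac{22}{-100} = 22 \left(- \frac{1}{100}\right) = - \frac{11}{50}$)
$-30777 + w{\left(\left(-5 - 3\right) \left(-3\right) \right)} = -30777 - \frac{11}{50} = - \frac{1538861}{50}$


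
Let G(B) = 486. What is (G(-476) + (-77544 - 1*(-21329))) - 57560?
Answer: -113289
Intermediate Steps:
(G(-476) + (-77544 - 1*(-21329))) - 57560 = (486 + (-77544 - 1*(-21329))) - 57560 = (486 + (-77544 + 21329)) - 57560 = (486 - 56215) - 57560 = -55729 - 57560 = -113289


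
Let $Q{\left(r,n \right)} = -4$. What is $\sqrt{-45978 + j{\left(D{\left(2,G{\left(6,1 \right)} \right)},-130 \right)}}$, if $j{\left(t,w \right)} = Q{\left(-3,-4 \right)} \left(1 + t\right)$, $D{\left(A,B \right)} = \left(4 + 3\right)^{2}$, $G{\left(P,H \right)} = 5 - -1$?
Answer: $i \sqrt{46178} \approx 214.89 i$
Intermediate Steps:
$G{\left(P,H \right)} = 6$ ($G{\left(P,H \right)} = 5 + 1 = 6$)
$D{\left(A,B \right)} = 49$ ($D{\left(A,B \right)} = 7^{2} = 49$)
$j{\left(t,w \right)} = -4 - 4 t$ ($j{\left(t,w \right)} = - 4 \left(1 + t\right) = -4 - 4 t$)
$\sqrt{-45978 + j{\left(D{\left(2,G{\left(6,1 \right)} \right)},-130 \right)}} = \sqrt{-45978 - 200} = \sqrt{-46178} = i \sqrt{46178}$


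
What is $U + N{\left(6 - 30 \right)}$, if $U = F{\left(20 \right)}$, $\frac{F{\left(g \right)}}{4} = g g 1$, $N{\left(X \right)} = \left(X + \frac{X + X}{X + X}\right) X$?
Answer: $2152$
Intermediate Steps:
$N{\left(X \right)} = X \left(1 + X\right)$ ($N{\left(X \right)} = \left(X + \frac{2 X}{2 X}\right) X = \left(X + 2 X \frac{1}{2 X}\right) X = \left(X + 1\right) X = \left(1 + X\right) X = X \left(1 + X\right)$)
$F{\left(g \right)} = 4 g^{2}$ ($F{\left(g \right)} = 4 g g 1 = 4 g^{2} \cdot 1 = 4 g^{2}$)
$U = 1600$ ($U = 4 \cdot 20^{2} = 4 \cdot 400 = 1600$)
$U + N{\left(6 - 30 \right)} = 1600 + \left(6 - 30\right) \left(1 + \left(6 - 30\right)\right) = 1600 - 24 \left(1 - 24\right) = 1600 - -552 = 1600 + 552 = 2152$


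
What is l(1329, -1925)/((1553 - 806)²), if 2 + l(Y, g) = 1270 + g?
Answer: -73/62001 ≈ -0.0011774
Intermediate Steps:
l(Y, g) = 1268 + g (l(Y, g) = -2 + (1270 + g) = 1268 + g)
l(1329, -1925)/((1553 - 806)²) = (1268 - 1925)/((1553 - 806)²) = -657/(747²) = -657/558009 = -657*1/558009 = -73/62001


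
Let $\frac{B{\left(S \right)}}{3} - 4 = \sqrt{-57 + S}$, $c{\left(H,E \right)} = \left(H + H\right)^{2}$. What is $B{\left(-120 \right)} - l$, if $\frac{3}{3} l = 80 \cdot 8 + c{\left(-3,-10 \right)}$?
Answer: $-664 + 3 i \sqrt{177} \approx -664.0 + 39.912 i$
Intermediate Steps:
$c{\left(H,E \right)} = 4 H^{2}$ ($c{\left(H,E \right)} = \left(2 H\right)^{2} = 4 H^{2}$)
$l = 676$ ($l = 80 \cdot 8 + 4 \left(-3\right)^{2} = 640 + 4 \cdot 9 = 640 + 36 = 676$)
$B{\left(S \right)} = 12 + 3 \sqrt{-57 + S}$
$B{\left(-120 \right)} - l = \left(12 + 3 \sqrt{-57 - 120}\right) - 676 = \left(12 + 3 \sqrt{-177}\right) - 676 = \left(12 + 3 i \sqrt{177}\right) - 676 = -664 + 3 i \sqrt{177}$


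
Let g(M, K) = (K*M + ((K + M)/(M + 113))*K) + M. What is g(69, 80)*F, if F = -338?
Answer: -13378534/7 ≈ -1.9112e+6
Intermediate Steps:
g(M, K) = M + K*M + K*(K + M)/(113 + M) (g(M, K) = (K*M + ((K + M)/(113 + M))*K) + M = (K*M + K*(K + M)/(113 + M)) + M = M + K*M + K*(K + M)/(113 + M))
g(69, 80)*F = ((80² + 69² + 113*69 + 80*69² + 114*80*69)/(113 + 69))*(-338) = ((6400 + 4761 + 7797 + 80*4761 + 629280)/182)*(-338) = ((6400 + 4761 + 7797 + 380880 + 629280)/182)*(-338) = ((1/182)*1029118)*(-338) = (514559/91)*(-338) = -13378534/7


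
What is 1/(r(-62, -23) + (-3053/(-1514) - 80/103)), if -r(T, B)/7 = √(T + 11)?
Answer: 30149670338/60807830471557 + 170225351548*I*√51/60807830471557 ≈ 0.00049582 + 0.019992*I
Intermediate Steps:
r(T, B) = -7*√(11 + T) (r(T, B) = -7*√(T + 11) = -7*√(11 + T))
1/(r(-62, -23) + (-3053/(-1514) - 80/103)) = 1/(-7*√(11 - 62) + (-3053/(-1514) - 80/103)) = 1/(-7*I*√51 + (-3053*(-1/1514) - 80*1/103)) = 1/(-7*I*√51 + (3053/1514 - 80/103)) = 1/(-7*I*√51 + 193339/155942) = 1/(193339/155942 - 7*I*√51)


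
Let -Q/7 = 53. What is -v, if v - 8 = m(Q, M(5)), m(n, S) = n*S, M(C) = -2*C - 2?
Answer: -4460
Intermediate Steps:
M(C) = -2 - 2*C
Q = -371 (Q = -7*53 = -371)
m(n, S) = S*n
v = 4460 (v = 8 + (-2 - 2*5)*(-371) = 8 + (-2 - 10)*(-371) = 8 - 12*(-371) = 8 + 4452 = 4460)
-v = -1*4460 = -4460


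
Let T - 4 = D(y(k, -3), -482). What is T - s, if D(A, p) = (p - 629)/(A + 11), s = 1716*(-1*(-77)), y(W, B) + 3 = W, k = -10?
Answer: -263145/2 ≈ -1.3157e+5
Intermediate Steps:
y(W, B) = -3 + W
s = 132132 (s = 1716*77 = 132132)
D(A, p) = (-629 + p)/(11 + A)
T = 1119/2 (T = 4 + (-629 - 482)/(11 + (-3 - 10)) = 4 - 1111/(11 - 13) = 4 - 1111/(-2) = 4 - ½*(-1111) = 4 + 1111/2 = 1119/2 ≈ 559.50)
T - s = 1119/2 - 1*132132 = 1119/2 - 132132 = -263145/2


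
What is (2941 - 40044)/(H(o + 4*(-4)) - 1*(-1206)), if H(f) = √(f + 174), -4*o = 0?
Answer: -22373109/727139 + 37103*√158/1454278 ≈ -30.448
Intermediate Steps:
o = 0 (o = -¼*0 = 0)
H(f) = √(174 + f)
(2941 - 40044)/(H(o + 4*(-4)) - 1*(-1206)) = (2941 - 40044)/(√(174 + (0 + 4*(-4))) - 1*(-1206)) = -37103/(√(174 + (0 - 16)) + 1206) = -37103/(√(174 - 16) + 1206) = -37103/(√158 + 1206) = -37103/(1206 + √158)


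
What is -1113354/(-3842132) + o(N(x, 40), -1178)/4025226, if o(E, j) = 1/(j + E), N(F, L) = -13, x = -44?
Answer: 667183530568829/2302418812450239 ≈ 0.28977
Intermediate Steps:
o(E, j) = 1/(E + j)
-1113354/(-3842132) + o(N(x, 40), -1178)/4025226 = -1113354/(-3842132) + 1/(-13 - 1178*4025226) = -1113354*(-1/3842132) + (1/4025226)/(-1191) = 556677/1921066 - 1/1191*1/4025226 = 556677/1921066 - 1/4794044166 = 667183530568829/2302418812450239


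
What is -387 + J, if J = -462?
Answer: -849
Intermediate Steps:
-387 + J = -387 - 462 = -849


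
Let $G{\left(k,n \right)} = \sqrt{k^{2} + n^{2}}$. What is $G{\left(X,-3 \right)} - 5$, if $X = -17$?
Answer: $-5 + \sqrt{298} \approx 12.263$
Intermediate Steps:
$G{\left(X,-3 \right)} - 5 = \sqrt{\left(-17\right)^{2} + \left(-3\right)^{2}} - 5 = \sqrt{289 + 9} - 5 = \sqrt{298} - 5 = -5 + \sqrt{298}$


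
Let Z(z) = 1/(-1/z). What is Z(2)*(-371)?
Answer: 742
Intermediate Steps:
Z(z) = -z
Z(2)*(-371) = -1*2*(-371) = -2*(-371) = 742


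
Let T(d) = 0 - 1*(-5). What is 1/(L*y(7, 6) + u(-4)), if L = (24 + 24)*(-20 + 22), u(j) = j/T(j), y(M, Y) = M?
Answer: 5/3356 ≈ 0.0014899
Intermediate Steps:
T(d) = 5 (T(d) = 0 + 5 = 5)
u(j) = j/5
L = 96 (L = 48*2 = 96)
1/(L*y(7, 6) + u(-4)) = 1/(96*7 + (1/5)*(-4)) = 1/(672 - 4/5) = 1/(3356/5) = 5/3356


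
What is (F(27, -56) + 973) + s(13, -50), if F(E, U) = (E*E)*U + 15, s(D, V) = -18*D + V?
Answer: -40120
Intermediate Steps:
s(D, V) = V - 18*D
F(E, U) = 15 + U*E² (F(E, U) = E²*U + 15 = U*E² + 15 = 15 + U*E²)
(F(27, -56) + 973) + s(13, -50) = ((15 - 56*27²) + 973) + (-50 - 18*13) = ((15 - 56*729) + 973) + (-50 - 234) = ((15 - 40824) + 973) - 284 = (-40809 + 973) - 284 = -39836 - 284 = -40120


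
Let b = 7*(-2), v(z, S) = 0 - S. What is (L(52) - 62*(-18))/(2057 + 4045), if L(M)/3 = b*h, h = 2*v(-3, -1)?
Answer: 172/1017 ≈ 0.16912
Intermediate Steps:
v(z, S) = -S
b = -14
h = 2 (h = 2*(-1*(-1)) = 2*1 = 2)
L(M) = -84 (L(M) = 3*(-14*2) = 3*(-28) = -84)
(L(52) - 62*(-18))/(2057 + 4045) = (-84 - 62*(-18))/(2057 + 4045) = (-84 + 1116)/6102 = 1032*(1/6102) = 172/1017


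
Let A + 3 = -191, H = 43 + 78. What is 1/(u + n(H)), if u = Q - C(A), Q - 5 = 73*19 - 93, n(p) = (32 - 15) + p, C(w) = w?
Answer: 1/1631 ≈ 0.00061312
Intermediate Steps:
H = 121
A = -194 (A = -3 - 191 = -194)
n(p) = 17 + p
Q = 1299 (Q = 5 + (73*19 - 93) = 5 + (1387 - 93) = 5 + 1294 = 1299)
u = 1493 (u = 1299 - 1*(-194) = 1299 + 194 = 1493)
1/(u + n(H)) = 1/(1493 + (17 + 121)) = 1/(1493 + 138) = 1/1631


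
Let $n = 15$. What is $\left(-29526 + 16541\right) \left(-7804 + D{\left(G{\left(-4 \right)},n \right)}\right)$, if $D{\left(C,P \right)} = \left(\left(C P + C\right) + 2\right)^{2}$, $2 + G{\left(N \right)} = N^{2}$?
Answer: $-561886920$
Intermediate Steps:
$G{\left(N \right)} = -2 + N^{2}$
$D{\left(C,P \right)} = \left(2 + C + C P\right)^{2}$ ($D{\left(C,P \right)} = \left(\left(C + C P\right) + 2\right)^{2} = \left(2 + C + C P\right)^{2}$)
$\left(-29526 + 16541\right) \left(-7804 + D{\left(G{\left(-4 \right)},n \right)}\right) = \left(-29526 + 16541\right) \left(-7804 + \left(2 - \left(2 - \left(-4\right)^{2}\right) + \left(-2 + \left(-4\right)^{2}\right) 15\right)^{2}\right) = - 12985 \left(-7804 + \left(2 + \left(-2 + 16\right) + \left(-2 + 16\right) 15\right)^{2}\right) = - 12985 \left(-7804 + \left(2 + 14 + 14 \cdot 15\right)^{2}\right) = - 12985 \left(-7804 + \left(2 + 14 + 210\right)^{2}\right) = - 12985 \left(-7804 + 226^{2}\right) = - 12985 \left(-7804 + 51076\right) = \left(-12985\right) 43272 = -561886920$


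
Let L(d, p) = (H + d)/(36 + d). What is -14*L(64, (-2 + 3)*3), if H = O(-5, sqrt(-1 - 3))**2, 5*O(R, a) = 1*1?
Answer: -11207/1250 ≈ -8.9656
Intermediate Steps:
O(R, a) = 1/5 (O(R, a) = (1*1)/5 = (1/5)*1 = 1/5)
H = 1/25 (H = (1/5)**2 = 1/25 ≈ 0.040000)
L(d, p) = (1/25 + d)/(36 + d)
-14*L(64, (-2 + 3)*3) = -14*(1/25 + 64)/(36 + 64) = -14*1601/(100*25) = -7*1601/(50*25) = -14*1601/2500 = -11207/1250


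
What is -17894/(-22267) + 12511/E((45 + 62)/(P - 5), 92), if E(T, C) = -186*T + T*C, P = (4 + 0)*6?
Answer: -5113088451/223961486 ≈ -22.830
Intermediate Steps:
P = 24 (P = 4*6 = 24)
E(T, C) = -186*T + C*T
-17894/(-22267) + 12511/E((45 + 62)/(P - 5), 92) = -17894/(-22267) + 12511/((((45 + 62)/(24 - 5))*(-186 + 92))) = -17894*(-1/22267) + 12511/(((107/19)*(-94))) = 17894/22267 + 12511/(((107*(1/19))*(-94))) = 17894/22267 + 12511/(((107/19)*(-94))) = 17894/22267 + 12511/(-10058/19) = 17894/22267 + 12511*(-19/10058) = 17894/22267 - 237709/10058 = -5113088451/223961486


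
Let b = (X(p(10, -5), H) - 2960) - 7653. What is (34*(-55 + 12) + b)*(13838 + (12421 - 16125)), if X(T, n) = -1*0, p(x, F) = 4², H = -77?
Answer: -122368050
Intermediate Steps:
p(x, F) = 16
X(T, n) = 0
b = -10613 (b = (0 - 2960) - 7653 = -2960 - 7653 = -10613)
(34*(-55 + 12) + b)*(13838 + (12421 - 16125)) = (34*(-55 + 12) - 10613)*(13838 + (12421 - 16125)) = (34*(-43) - 10613)*(13838 - 3704) = (-1462 - 10613)*10134 = -12075*10134 = -122368050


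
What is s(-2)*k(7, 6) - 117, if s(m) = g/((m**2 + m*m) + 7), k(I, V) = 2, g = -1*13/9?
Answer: -15821/135 ≈ -117.19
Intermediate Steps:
g = -13/9 (g = -13*1/9 = -13/9 ≈ -1.4444)
s(m) = -13/(9*(7 + 2*m**2)) (s(m) = -13/(9*((m**2 + m*m) + 7)) = -13/(9*((m**2 + m**2) + 7)) = -13/(9*(2*m**2 + 7)) = -13/(9*(7 + 2*m**2)))
s(-2)*k(7, 6) - 117 = -13/(63 + 18*(-2)**2)*2 - 117 = -13/(63 + 18*4)*2 - 117 = -13/(63 + 72)*2 - 117 = -13/135*2 - 117 = -26/135 - 117 = -15821/135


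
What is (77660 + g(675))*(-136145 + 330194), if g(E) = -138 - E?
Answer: 14912083503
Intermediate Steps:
(77660 + g(675))*(-136145 + 330194) = (77660 + (-138 - 1*675))*(-136145 + 330194) = (77660 + (-138 - 675))*194049 = (77660 - 813)*194049 = 76847*194049 = 14912083503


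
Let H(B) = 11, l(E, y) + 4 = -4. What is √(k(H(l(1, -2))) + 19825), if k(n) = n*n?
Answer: √19946 ≈ 141.23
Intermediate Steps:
l(E, y) = -8 (l(E, y) = -4 - 4 = -8)
k(n) = n²
√(k(H(l(1, -2))) + 19825) = √(11² + 19825) = √(121 + 19825) = √19946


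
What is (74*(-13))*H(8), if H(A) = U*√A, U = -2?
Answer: 3848*√2 ≈ 5441.9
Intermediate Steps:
H(A) = -2*√A
(74*(-13))*H(8) = (74*(-13))*(-4*√2) = -(-1924)*2*√2 = -(-3848)*√2 = 3848*√2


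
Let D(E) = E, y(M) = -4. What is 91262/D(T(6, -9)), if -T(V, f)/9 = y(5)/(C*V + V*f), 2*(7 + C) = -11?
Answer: -1962133/6 ≈ -3.2702e+5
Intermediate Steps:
C = -25/2 (C = -7 + (½)*(-11) = -7 - 11/2 = -25/2 ≈ -12.500)
T(V, f) = 36/(-25*V/2 + V*f) (T(V, f) = -(-36)/(-25*V/2 + V*f) = 36/(-25*V/2 + V*f))
91262/D(T(6, -9)) = 91262/((72/(6*(-25 + 2*(-9))))) = 91262/((72*(⅙)/(-25 - 18))) = 91262/((72*(⅙)/(-43))) = 91262/((72*(⅙)*(-1/43))) = 91262/(-12/43) = 91262*(-43/12) = -1962133/6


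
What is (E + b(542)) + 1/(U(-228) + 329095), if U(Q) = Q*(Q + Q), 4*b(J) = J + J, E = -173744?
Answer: -75124737798/433063 ≈ -1.7347e+5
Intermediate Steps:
b(J) = J/2 (b(J) = (J + J)/4 = (2*J)/4 = J/2)
U(Q) = 2*Q**2 (U(Q) = Q*(2*Q) = 2*Q**2)
(E + b(542)) + 1/(U(-228) + 329095) = (-173744 + (1/2)*542) + 1/(2*(-228)**2 + 329095) = (-173744 + 271) + 1/(2*51984 + 329095) = -173473 + 1/(103968 + 329095) = -173473 + 1/433063 = -75124737798/433063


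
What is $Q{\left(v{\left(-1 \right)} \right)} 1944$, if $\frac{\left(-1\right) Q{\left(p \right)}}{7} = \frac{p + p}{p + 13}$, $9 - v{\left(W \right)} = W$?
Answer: $- \frac{272160}{23} \approx -11833.0$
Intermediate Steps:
$v{\left(W \right)} = 9 - W$
$Q{\left(p \right)} = - \frac{14 p}{13 + p}$ ($Q{\left(p \right)} = - 7 \frac{p + p}{p + 13} = - 7 \frac{2 p}{13 + p} = - \frac{14 p}{13 + p}$)
$Q{\left(v{\left(-1 \right)} \right)} 1944 = - \frac{14 \left(9 - -1\right)}{13 + \left(9 - -1\right)} 1944 = - \frac{14 \left(9 + 1\right)}{13 + \left(9 + 1\right)} 1944 = \left(-14\right) 10 \frac{1}{13 + 10} \cdot 1944 = \left(-14\right) 10 \cdot \frac{1}{23} \cdot 1944 = \left(- \frac{140}{23}\right) 1944 = - \frac{272160}{23}$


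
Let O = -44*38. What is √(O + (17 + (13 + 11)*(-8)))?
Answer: I*√1847 ≈ 42.977*I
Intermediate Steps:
O = -1672
√(O + (17 + (13 + 11)*(-8))) = √(-1672 + (17 + (13 + 11)*(-8))) = √(-1672 + (17 + 24*(-8))) = √(-1672 + (17 - 192)) = √(-1672 - 175) = √(-1847) = I*√1847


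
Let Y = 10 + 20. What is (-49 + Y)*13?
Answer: -247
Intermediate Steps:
Y = 30
(-49 + Y)*13 = (-49 + 30)*13 = -19*13 = -247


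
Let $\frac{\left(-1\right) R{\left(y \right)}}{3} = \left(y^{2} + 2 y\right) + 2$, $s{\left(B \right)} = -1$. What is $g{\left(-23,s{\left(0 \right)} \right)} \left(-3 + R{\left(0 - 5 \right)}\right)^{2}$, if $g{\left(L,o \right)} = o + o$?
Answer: $-5832$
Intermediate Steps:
$g{\left(L,o \right)} = 2 o$
$R{\left(y \right)} = -6 - 6 y - 3 y^{2}$ ($R{\left(y \right)} = - 3 \left(\left(y^{2} + 2 y\right) + 2\right) = - 3 \left(2 + y^{2} + 2 y\right) = -6 - 6 y - 3 y^{2}$)
$g{\left(-23,s{\left(0 \right)} \right)} \left(-3 + R{\left(0 - 5 \right)}\right)^{2} = 2 \left(-1\right) \left(-3 - \left(6 + 3 \left(0 - 5\right)^{2} + 6 \left(0 - 5\right)\right)\right)^{2} = - 2 \left(-3 - \left(6 + 3 \left(0 - 5\right)^{2} + 6 \left(0 - 5\right)\right)\right)^{2} = - 2 \left(-3 - \left(-24 + 75\right)\right)^{2} = - 2 \left(-3 - 51\right)^{2} = - 2 \left(-54\right)^{2} = \left(-2\right) 2916 = -5832$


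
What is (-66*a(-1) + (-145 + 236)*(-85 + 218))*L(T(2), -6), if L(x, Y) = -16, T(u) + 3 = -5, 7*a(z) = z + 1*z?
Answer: -1357648/7 ≈ -1.9395e+5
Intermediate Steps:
a(z) = 2*z/7 (a(z) = (z + 1*z)/7 = (z + z)/7 = (2*z)/7 = 2*z/7)
T(u) = -8 (T(u) = -3 - 5 = -8)
(-66*a(-1) + (-145 + 236)*(-85 + 218))*L(T(2), -6) = (-132*(-1)/7 + (-145 + 236)*(-85 + 218))*(-16) = (-66*(-2/7) + 91*133)*(-16) = (132/7 + 12103)*(-16) = (84853/7)*(-16) = -1357648/7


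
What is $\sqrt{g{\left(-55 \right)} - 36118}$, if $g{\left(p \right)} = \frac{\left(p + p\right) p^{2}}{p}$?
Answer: $2 i \sqrt{7517} \approx 173.4 i$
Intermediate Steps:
$g{\left(p \right)} = 2 p^{2}$ ($g{\left(p \right)} = \frac{2 p p^{2}}{p} = \frac{2 p^{3}}{p} = 2 p^{2}$)
$\sqrt{g{\left(-55 \right)} - 36118} = \sqrt{2 \left(-55\right)^{2} - 36118} = \sqrt{2 \cdot 3025 - 36118} = \sqrt{6050 - 36118} = \sqrt{-30068} = 2 i \sqrt{7517}$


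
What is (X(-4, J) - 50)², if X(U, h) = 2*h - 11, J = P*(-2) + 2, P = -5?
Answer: 1369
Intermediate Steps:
J = 12 (J = -5*(-2) + 2 = 10 + 2 = 12)
X(U, h) = -11 + 2*h
(X(-4, J) - 50)² = ((-11 + 2*12) - 50)² = ((-11 + 24) - 50)² = (13 - 50)² = (-37)² = 1369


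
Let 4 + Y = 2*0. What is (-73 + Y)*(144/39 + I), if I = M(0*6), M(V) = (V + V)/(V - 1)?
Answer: -3696/13 ≈ -284.31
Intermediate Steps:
Y = -4 (Y = -4 + 2*0 = -4 + 0 = -4)
M(V) = 2*V/(-1 + V) (M(V) = (2*V)/(-1 + V) = 2*V/(-1 + V))
I = 0 (I = 2*(0*6)/(-1 + 0*6) = 2*0/(-1 + 0) = 2*0/(-1) = 2*0*(-1) = 0)
(-73 + Y)*(144/39 + I) = (-73 - 4)*(144/39 + 0) = -77*(144*(1/39) + 0) = -77*(48/13 + 0) = -77*48/13 = -3696/13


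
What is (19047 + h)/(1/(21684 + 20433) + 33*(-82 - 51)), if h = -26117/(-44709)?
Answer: -213492687485/49193608631 ≈ -4.3398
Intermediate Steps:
h = 3731/6387 (h = -26117*(-1/44709) = 3731/6387 ≈ 0.58416)
(19047 + h)/(1/(21684 + 20433) + 33*(-82 - 51)) = (19047 + 3731/6387)/(1/(21684 + 20433) + 33*(-82 - 51)) = 121656920/(6387*(1/42117 + 33*(-133))) = 121656920/(6387*(1/42117 - 4389)) = 121656920/(6387*(-184851512/42117)) = (121656920/6387)*(-42117/184851512) = -213492687485/49193608631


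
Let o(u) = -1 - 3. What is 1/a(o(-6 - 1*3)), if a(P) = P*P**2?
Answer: -1/64 ≈ -0.015625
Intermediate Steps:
o(u) = -4
a(P) = P**3
1/a(o(-6 - 1*3)) = 1/((-4)**3) = 1/(-64) = -1/64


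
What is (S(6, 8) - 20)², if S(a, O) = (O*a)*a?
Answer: 71824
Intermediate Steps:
S(a, O) = O*a²
(S(6, 8) - 20)² = (8*6² - 20)² = (8*36 - 20)² = (288 - 20)² = 268² = 71824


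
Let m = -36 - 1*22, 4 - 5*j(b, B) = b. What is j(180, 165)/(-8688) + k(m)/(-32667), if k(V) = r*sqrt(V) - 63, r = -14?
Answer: 176794/29563635 + 14*I*sqrt(58)/32667 ≈ 0.0059801 + 0.0032639*I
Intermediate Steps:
j(b, B) = 4/5 - b/5
m = -58 (m = -36 - 22 = -58)
k(V) = -63 - 14*sqrt(V) (k(V) = -14*sqrt(V) - 63 = -63 - 14*sqrt(V))
j(180, 165)/(-8688) + k(m)/(-32667) = (4/5 - 1/5*180)/(-8688) + (-63 - 14*I*sqrt(58))/(-32667) = (4/5 - 36)*(-1/8688) + (-63 - 14*I*sqrt(58))*(-1/32667) = -176/5*(-1/8688) + (-63 - 14*I*sqrt(58))*(-1/32667) = 11/2715 + (21/10889 + 14*I*sqrt(58)/32667) = 176794/29563635 + 14*I*sqrt(58)/32667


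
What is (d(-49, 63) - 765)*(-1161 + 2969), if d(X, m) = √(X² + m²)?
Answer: -1383120 + 12656*√130 ≈ -1.2388e+6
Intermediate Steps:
(d(-49, 63) - 765)*(-1161 + 2969) = (√((-49)² + 63²) - 765)*(-1161 + 2969) = (√(2401 + 3969) - 765)*1808 = (√6370 - 765)*1808 = (7*√130 - 765)*1808 = (-765 + 7*√130)*1808 = -1383120 + 12656*√130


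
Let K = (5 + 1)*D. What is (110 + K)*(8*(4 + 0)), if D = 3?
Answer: 4096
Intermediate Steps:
K = 18 (K = (5 + 1)*3 = 6*3 = 18)
(110 + K)*(8*(4 + 0)) = (110 + 18)*(8*(4 + 0)) = 128*(8*4) = 128*32 = 4096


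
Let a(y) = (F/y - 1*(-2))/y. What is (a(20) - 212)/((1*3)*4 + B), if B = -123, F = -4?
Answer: 21191/11100 ≈ 1.9091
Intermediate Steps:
a(y) = (2 - 4/y)/y (a(y) = (-4/y - 1*(-2))/y = (-4/y + 2)/y = (2 - 4/y)/y)
(a(20) - 212)/((1*3)*4 + B) = (2*(-2 + 20)/20² - 212)/((1*3)*4 - 123) = (2*(1/400)*18 - 212)/(3*4 - 123) = (9/100 - 212)/(12 - 123) = -21191/100/(-111) = -21191/100*(-1/111) = 21191/11100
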